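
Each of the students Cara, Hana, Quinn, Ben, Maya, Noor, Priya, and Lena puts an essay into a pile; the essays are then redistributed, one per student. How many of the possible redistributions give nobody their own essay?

Let Aᵢ be the assignments in which student i gets their own essay. We want the size of the complement of A₁∪…∪A_8.
By inclusion–exclusion this is Σ_{j=0}^{8} (−1)^j C(8,j)·(8−j)!.
Computing: 40320 − 40320 + 20160 − 6720 + 1680 − 336 + 56 − 8 + 1 = 14833.

14833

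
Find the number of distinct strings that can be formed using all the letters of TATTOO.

The 6 letters of TATTOO have repeats: O appearing twice and T appearing 3 times.
The number of distinct arrangements is 6!/(3!·2!) = 720/12 = 60.

60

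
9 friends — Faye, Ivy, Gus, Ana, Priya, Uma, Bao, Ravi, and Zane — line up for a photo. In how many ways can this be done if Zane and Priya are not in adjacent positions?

282240

Of the 9! = 362880 arrangements, those with Zane and Priya adjacent number 2 × 8! = 80640 (treat the pair as a block with 2 internal orders).
Complementary counting: 362880 − 80640 = 282240.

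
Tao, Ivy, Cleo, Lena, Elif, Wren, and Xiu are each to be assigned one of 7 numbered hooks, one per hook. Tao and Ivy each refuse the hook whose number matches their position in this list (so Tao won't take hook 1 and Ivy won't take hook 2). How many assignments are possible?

3720

Let Aᵢ (for i ∈ {1, 2}) be the placements that put person i in their forbidden hook. Any j of these fix j positions, leaving (7−j)! ways to fill the rest, and there are C(2,j) ways to pick which j.
By inclusion–exclusion, the number of valid placements is Σ_{j=0}^{2} (−1)^j C(2,j)·(7−j)!.
Computing: 5040 − 1440 + 120 = 3720.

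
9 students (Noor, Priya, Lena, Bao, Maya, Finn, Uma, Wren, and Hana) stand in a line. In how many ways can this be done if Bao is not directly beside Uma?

282240

There are 9! = 362880 arrangements in all. If Bao and Uma are adjacent, merging them into one block gives 2·(8)! = 80640 arrangements.
So 362880 − 80640 = 282240 arrangements keep them apart.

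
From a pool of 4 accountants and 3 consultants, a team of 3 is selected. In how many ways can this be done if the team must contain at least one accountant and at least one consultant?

30

Total 3-person selections from all 7: C(7,3) = 35.
Selections missing a whole group: no accountants → C(3,3) = 1; no consultants → C(4,3) = 4.
Both groups omitted at once is impossible, so 35 − 5 = 30.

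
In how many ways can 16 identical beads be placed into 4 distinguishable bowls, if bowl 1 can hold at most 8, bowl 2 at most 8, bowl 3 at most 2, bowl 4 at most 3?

Ignoring the caps, the number of non-negative solutions to x_1+…+x_4 = 16 is C(19,3) = 969.
Subtract solutions that violate a single cap (substitute x_i' = x_i − (cap_i+1)): x_1 ≥ 9 gives C(10,3) = 120; x_2 ≥ 9 gives C(10,3) = 120; x_3 ≥ 3 gives C(16,3) = 560; x_4 ≥ 4 gives C(15,3) = 455. Together 1255.
Add back pairs where two caps are both exceeded: 0 + 35 + 20 + 35 + 20 + 220 = 330.
Subtract triples: 0 + 0 + 1 + 1 = 2.
By inclusion–exclusion the count is 969 − 1255 + 330 − 2 = 42.

42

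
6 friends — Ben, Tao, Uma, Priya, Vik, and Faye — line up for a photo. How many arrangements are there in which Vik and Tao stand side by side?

Glue Vik and Tao into one block (2 internal orders), leaving 5 units to arrange in a row.
So the count is 2·(5)! = 240.

240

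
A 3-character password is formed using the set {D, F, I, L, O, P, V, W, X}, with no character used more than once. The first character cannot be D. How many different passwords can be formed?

The first character has 9−1 = 8 choices (anything except D).
The remaining 2 characters are filled from the other 8 symbols without repetition: 8 × 7 = 56.
Total: 8 × 56 = 448.

448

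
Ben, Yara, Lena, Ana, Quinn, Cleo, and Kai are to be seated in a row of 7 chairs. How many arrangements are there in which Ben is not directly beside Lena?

3600

Of the 7! = 5040 arrangements, those with Ben and Lena adjacent number 2 × 6! = 1440 (treat the pair as a block with 2 internal orders).
Complementary counting: 5040 − 1440 = 3600.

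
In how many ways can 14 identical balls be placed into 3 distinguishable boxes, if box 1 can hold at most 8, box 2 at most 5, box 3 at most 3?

6

Without the upper bounds there are C(16,2) = 120 ways to split 14 among 3 boxes.
Subtract solutions that violate a single cap (substitute x_i' = x_i − (cap_i+1)): x_1 ≥ 9 gives C(7,2) = 21; x_2 ≥ 6 gives C(10,2) = 45; x_3 ≥ 4 gives C(12,2) = 66. Together 132.
Add back pairs where two caps are both exceeded: 0 + 3 + 15 = 18.
By inclusion–exclusion the count is 120 − 132 + 18 = 6.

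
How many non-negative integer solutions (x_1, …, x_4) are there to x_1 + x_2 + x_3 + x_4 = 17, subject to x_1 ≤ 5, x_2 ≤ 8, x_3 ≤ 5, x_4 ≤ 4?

Without the upper bounds there are C(20,3) = 1140 ways to split 17 among 4 variables.
Subtract solutions that violate a single cap (substitute x_i' = x_i − (cap_i+1)): x_1 ≥ 6 gives C(14,3) = 364; x_2 ≥ 9 gives C(11,3) = 165; x_3 ≥ 6 gives C(14,3) = 364; x_4 ≥ 5 gives C(15,3) = 455. Together 1348.
Add back pairs where two caps are both exceeded: 10 + 56 + 84 + 10 + 20 + 84 = 264.
Subtract triples: 0 + 0 + 1 + 0 = 1.
By inclusion–exclusion the count is 1140 − 1348 + 264 − 1 = 55.

55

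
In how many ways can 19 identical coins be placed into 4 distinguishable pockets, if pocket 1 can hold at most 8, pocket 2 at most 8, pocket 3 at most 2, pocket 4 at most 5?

Ignoring the caps, the number of non-negative solutions to x_1+…+x_4 = 19 is C(22,3) = 1540.
Subtract solutions that violate a single cap (substitute x_i' = x_i − (cap_i+1)): x_1 ≥ 9 gives C(13,3) = 286; x_2 ≥ 9 gives C(13,3) = 286; x_3 ≥ 3 gives C(19,3) = 969; x_4 ≥ 6 gives C(16,3) = 560. Together 2101.
Add back pairs where two caps are both exceeded: 4 + 120 + 35 + 120 + 35 + 286 = 600.
Subtract triples: 0 + 0 + 4 + 4 = 8.
By inclusion–exclusion the count is 1540 − 2101 + 600 − 8 = 31.

31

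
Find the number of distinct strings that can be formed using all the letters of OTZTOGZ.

630

The 7 letters of OTZTOGZ have repeats: O appearing twice, T appearing twice, and Z appearing twice.
Dividing 7! = 5040 by 2!·2!·2! = 8 for the repeated letters gives 630.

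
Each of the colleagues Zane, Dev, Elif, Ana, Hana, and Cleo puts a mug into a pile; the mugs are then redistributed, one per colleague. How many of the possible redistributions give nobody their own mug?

This is the derangement count D_6: permutations of 6 items with no fixed point.
By inclusion–exclusion this is Σ_{j=0}^{6} (−1)^j C(6,j)·(6−j)!.
Computing: 720 − 720 + 360 − 120 + 30 − 6 + 1 = 265.

265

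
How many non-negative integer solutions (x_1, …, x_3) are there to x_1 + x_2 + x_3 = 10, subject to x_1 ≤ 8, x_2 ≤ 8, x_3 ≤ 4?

39

Without the upper bounds there are C(12,2) = 66 ways to split 10 among 3 variables.
Subtract solutions that violate a single cap (substitute x_i' = x_i − (cap_i+1)): x_1 ≥ 9 gives C(3,2) = 3; x_2 ≥ 9 gives C(3,2) = 3; x_3 ≥ 5 gives C(7,2) = 21. Together 27.
No two caps can be exceeded simultaneously, so the pair terms are all 0.
By inclusion–exclusion the count is 66 − 27 + 0 = 39.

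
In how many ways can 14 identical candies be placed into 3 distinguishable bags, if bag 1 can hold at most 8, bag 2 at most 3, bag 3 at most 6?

Ignoring the caps, the number of non-negative solutions to x_1+…+x_3 = 14 is C(16,2) = 120.
Subtract solutions that violate a single cap (substitute x_i' = x_i − (cap_i+1)): x_1 ≥ 9 gives C(7,2) = 21; x_2 ≥ 4 gives C(12,2) = 66; x_3 ≥ 7 gives C(9,2) = 36. Together 123.
Add back pairs where two caps are both exceeded: 3 + 0 + 10 = 13.
By inclusion–exclusion the count is 120 − 123 + 13 = 10.

10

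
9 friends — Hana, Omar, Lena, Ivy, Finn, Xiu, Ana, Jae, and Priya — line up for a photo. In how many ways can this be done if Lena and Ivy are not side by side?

282240

There are 9! = 362880 arrangements in all. If Lena and Ivy are adjacent, merging them into one block gives 2·(8)! = 80640 arrangements.
Complementary counting: 362880 − 80640 = 282240.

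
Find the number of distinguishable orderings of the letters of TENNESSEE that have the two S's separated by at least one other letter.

Total arrangements of TENNESSEE: 9!/(4!·2!·2!) = 3780.
Arrangements with the S's together: treat SS as one letter, giving (8)!/(4!·2!) = 840.
Subtracting, 3780 − 840 = 2940 arrangements keep the S's apart.

2940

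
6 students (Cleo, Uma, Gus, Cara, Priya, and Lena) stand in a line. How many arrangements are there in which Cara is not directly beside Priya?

480

There are 6! = 720 arrangements in all. If Cara and Priya are adjacent, merging them into one block gives 2·(5)! = 240 arrangements.
So 720 − 240 = 480 arrangements keep them apart.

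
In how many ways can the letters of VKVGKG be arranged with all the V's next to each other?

30

Treat the 2 copies of V as a single block. The multiset to arrange is then {VV, G, G, K, K}, 5 items in all.
That gives (5)!/(2!·2!) = 30 arrangements.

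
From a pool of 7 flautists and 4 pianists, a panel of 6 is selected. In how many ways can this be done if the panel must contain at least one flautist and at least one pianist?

455

Unrestricted: C(11,6) = 462 ways to pick any 6 of the 11.
Subtract selections that omit an entire group: no flautists → C(4,6) = 0; no pianists → C(7,6) = 7.
Both groups omitted at once is impossible, so 462 − 7 = 455.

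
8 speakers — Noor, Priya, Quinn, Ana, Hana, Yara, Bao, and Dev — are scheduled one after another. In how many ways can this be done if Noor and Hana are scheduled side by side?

Place the 6 others and the Noor-Hana pair as 7 objects in a line; the pair has 2 internal arrangements.
So the count is 2·(7)! = 10080.

10080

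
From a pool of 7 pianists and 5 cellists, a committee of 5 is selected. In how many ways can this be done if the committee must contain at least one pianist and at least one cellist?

With no constraint there are C(12,5) = 792 possible selections.
Selections missing a whole group: no pianists → C(5,5) = 1; no cellists → C(7,5) = 21.
Both groups omitted at once is impossible, so 792 − 22 = 770.

770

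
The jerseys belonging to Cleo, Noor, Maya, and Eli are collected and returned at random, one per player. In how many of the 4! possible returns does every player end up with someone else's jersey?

9

This is the derangement count D_4: permutations of 4 items with no fixed point.
By inclusion–exclusion this is Σ_{j=0}^{4} (−1)^j C(4,j)·(4−j)!.
Computing: 24 − 24 + 12 − 4 + 1 = 9.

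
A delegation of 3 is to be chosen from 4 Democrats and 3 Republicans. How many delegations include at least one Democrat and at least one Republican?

Unrestricted: C(7,3) = 35 ways to pick any 3 of the 7.
Selections missing a whole group: no Democrats → C(3,3) = 1; no Republicans → C(4,3) = 4.
Both groups omitted at once is impossible, so 35 − 5 = 30.

30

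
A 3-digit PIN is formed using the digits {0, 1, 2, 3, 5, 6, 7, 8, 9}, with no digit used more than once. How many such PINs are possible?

504

Choose and order 3 of the 9 symbols: the first digit has 9 options, the next 8, then 7.
9 × 8 × 7 = 504.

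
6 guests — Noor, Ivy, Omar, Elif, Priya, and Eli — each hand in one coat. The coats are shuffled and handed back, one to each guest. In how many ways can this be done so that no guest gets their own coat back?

265

Count assignments avoiding every fixed point. For any j of the 6 guests fixed to their own coat, the other 6−j can be arranged in (6−j)! ways.
By inclusion–exclusion this is Σ_{j=0}^{6} (−1)^j C(6,j)·(6−j)!.
Computing: 720 − 720 + 360 − 120 + 30 − 6 + 1 = 265.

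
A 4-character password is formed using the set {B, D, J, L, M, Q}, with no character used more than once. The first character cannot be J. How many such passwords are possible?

300

The first character has 6−1 = 5 choices (anything except J).
The remaining 3 characters are filled from the other 5 symbols without repetition: 5 × 4 × 3 = 60.
Total: 5 × 60 = 300.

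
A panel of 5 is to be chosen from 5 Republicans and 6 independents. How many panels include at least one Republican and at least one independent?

Unrestricted: C(11,5) = 462 ways to pick any 5 of the 11.
Selections missing a whole group: no Republicans → C(6,5) = 6; no independents → C(5,5) = 1.
Both groups omitted at once is impossible, so 462 − 7 = 455.

455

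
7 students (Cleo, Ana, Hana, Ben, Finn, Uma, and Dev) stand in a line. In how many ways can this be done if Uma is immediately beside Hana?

1440

Place the 5 others and the Uma-Hana pair as 6 objects in a line; the pair has 2 internal arrangements.
That gives 2 × 6! = 2 × 720 = 1440.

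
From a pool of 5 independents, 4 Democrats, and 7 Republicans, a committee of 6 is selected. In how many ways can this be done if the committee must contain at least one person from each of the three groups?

With no constraint there are C(16,6) = 8008 possible selections.
Selections missing a whole group: no independents → C(11,6) = 462; no Democrats → C(12,6) = 924; no Republicans → C(9,6) = 84.
Add back selections omitting two groups (i.e. drawn from a single group): C(5,6) + C(4,6) + C(7,6) = 7.
By inclusion–exclusion: 8008 − 1470 + 7 = 6545.

6545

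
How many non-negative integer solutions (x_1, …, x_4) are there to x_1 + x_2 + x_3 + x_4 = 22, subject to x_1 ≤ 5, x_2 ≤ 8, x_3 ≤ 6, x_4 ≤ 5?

By stars and bars, unrestricted non-negative solutions to x_1+…+x_4 = 22 number C(22+3,3) = 2300.
Subtract solutions that violate a single cap (substitute x_i' = x_i − (cap_i+1)): x_1 ≥ 6 gives C(19,3) = 969; x_2 ≥ 9 gives C(16,3) = 560; x_3 ≥ 7 gives C(18,3) = 816; x_4 ≥ 6 gives C(19,3) = 969. Together 3314.
Add back pairs where two caps are both exceeded: 120 + 220 + 286 + 84 + 120 + 220 = 1050.
Subtract triples: 1 + 4 + 20 + 1 = 26.
By inclusion–exclusion the count is 2300 − 3314 + 1050 − 26 = 10.

10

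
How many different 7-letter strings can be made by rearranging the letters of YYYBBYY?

21

Letter multiplicities in YYYBBYY: B×2, Y×5.
So there are 7! / (5!·2!) = 21 distinguishable arrangements.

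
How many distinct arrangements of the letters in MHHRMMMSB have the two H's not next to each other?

There are 9!/(4!·2!) = 7560 arrangements of MHHRMMMSB in total.
Arrangements with the H's together: treat HH as one letter, giving (8)!/(4!) = 1680.
Subtracting, 7560 − 1680 = 5880 arrangements keep the H's apart.

5880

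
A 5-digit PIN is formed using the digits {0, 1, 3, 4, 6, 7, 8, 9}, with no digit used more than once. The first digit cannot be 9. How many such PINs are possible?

5880

The first digit has 8−1 = 7 choices (anything except 9).
The remaining 4 digits are filled from the other 7 symbols without repetition: 7 × 6 × 5 × 4 = 840.
Total: 7 × 840 = 5880.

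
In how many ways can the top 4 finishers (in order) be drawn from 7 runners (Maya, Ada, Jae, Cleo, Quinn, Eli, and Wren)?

This is an ordered selection of 4 from 7: P(7,4).
That gives 7 × 6 × 5 × 4 = 840.

840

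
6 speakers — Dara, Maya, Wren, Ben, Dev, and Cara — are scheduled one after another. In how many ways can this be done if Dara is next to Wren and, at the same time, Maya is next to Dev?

96

Treat {Dara,Wren} as one block (2 orders) and {Maya,Dev} as another (2 orders).
That leaves 4 units to arrange: 2 × 2 × 4! = 4 × 24 = 96.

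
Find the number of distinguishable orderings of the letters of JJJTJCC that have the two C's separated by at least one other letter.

There are 7!/(4!·2!) = 105 arrangements of JJJTJCC in total.
Arrangements with the C's together: treat CC as one letter, giving (6)!/(4!) = 30.
Subtracting, 105 − 30 = 75 arrangements keep the C's apart.

75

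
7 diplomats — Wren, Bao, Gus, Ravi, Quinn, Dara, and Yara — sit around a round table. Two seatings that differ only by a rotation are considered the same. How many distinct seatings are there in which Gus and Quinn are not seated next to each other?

480

All circular seatings of 7 people number (6)! = 720.
Seatings with Gus beside Quinn: treat them as a block with 2 internal orders, giving 2 × (5)! = 240.
Subtracting, 720 − 240 = 480.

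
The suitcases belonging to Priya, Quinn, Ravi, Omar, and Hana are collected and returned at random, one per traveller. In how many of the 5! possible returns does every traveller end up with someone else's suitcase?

Count assignments avoiding every fixed point. For any j of the 5 travellers fixed to their own suitcase, the other 5−j can be arranged in (5−j)! ways.
By inclusion–exclusion this is Σ_{j=0}^{5} (−1)^j C(5,j)·(5−j)!.
Computing: 120 − 120 + 60 − 20 + 5 − 1 = 44.

44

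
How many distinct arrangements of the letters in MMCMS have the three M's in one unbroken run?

6

Treat the 3 copies of M as a single block. The multiset to arrange is then {MMM, C, S}, 3 items in all.
All 3 items are distinct, so there are (3)! = 6 arrangements.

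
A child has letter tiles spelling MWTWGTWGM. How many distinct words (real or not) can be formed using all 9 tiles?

7560

The 9 letters of MWTWGTWGM have repeats: G appearing twice, M appearing twice, T appearing twice, and W appearing 3 times.
Dividing 9! = 362880 by 3!·2!·2!·2! = 48 for the repeated letters gives 7560.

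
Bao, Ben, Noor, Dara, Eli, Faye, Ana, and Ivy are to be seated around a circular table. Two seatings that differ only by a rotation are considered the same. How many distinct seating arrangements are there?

5040

Around a circle, 8 distinct people have 8!/8 = (7)! = 5040 rotationally distinct seatings.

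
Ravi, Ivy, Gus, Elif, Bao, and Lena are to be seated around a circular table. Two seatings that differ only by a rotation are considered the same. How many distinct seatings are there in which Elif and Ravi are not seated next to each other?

72

Without the restriction there are (5)! = 120 seatings.
Seatings with Elif beside Ravi: treat them as a block with 2 internal orders, giving 2 × (4)! = 48.
Subtracting, 120 − 48 = 72.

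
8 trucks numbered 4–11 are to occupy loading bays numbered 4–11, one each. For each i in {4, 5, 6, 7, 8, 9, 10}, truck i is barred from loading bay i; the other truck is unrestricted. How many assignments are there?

16687

Let Aᵢ (for 4 ≤ i ≤ 10) be the placements that put truck i in its forbidden loading bay. Any j of these fix j positions, leaving (8−j)! ways to fill the rest, and there are C(7,j) ways to pick which j.
By inclusion–exclusion, the number of valid placements is Σ_{j=0}^{7} (−1)^j C(7,j)·(8−j)!.
Computing: 40320 − 35280 + 15120 − 4200 + 840 − 126 + 14 − 1 = 16687.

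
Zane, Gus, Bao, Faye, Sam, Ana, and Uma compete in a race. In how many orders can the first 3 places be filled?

There are 7 choices for 1st place, 6 for 2nd, and 5 for 3rd.
That gives 7 × 6 × 5 = 210.

210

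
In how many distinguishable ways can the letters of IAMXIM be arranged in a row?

The 6 letters of IAMXIM have repeats: I appearing twice and M appearing twice.
So there are 6! / (2!·2!) = 180 distinguishable arrangements.

180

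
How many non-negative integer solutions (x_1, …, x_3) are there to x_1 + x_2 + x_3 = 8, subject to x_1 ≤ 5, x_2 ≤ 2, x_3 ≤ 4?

Without the upper bounds there are C(10,2) = 45 ways to split 8 among 3 variables.
Subtract solutions that violate a single cap (substitute x_i' = x_i − (cap_i+1)): x_1 ≥ 6 gives C(4,2) = 6; x_2 ≥ 3 gives C(7,2) = 21; x_3 ≥ 5 gives C(5,2) = 10. Together 37.
Add back pairs where two caps are both exceeded: 0 + 0 + 1 = 1.
By inclusion–exclusion the count is 45 − 37 + 1 = 9.

9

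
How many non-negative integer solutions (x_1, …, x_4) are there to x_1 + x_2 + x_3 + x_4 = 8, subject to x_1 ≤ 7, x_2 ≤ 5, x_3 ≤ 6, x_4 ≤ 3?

115

By stars and bars, unrestricted non-negative solutions to x_1+…+x_4 = 8 number C(8+3,3) = 165.
Subtract solutions that violate a single cap (substitute x_i' = x_i − (cap_i+1)): x_1 ≥ 8 gives C(3,3) = 1; x_2 ≥ 6 gives C(5,3) = 10; x_3 ≥ 7 gives C(4,3) = 4; x_4 ≥ 4 gives C(7,3) = 35. Together 50.
No two caps can be exceeded simultaneously, so the pair terms are all 0.
By inclusion–exclusion the count is 165 − 50 + 0 = 115.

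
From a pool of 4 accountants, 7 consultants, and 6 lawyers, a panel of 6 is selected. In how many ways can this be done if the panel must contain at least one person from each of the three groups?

Total 6-person selections from all 17: C(17,6) = 12376.
Selections missing a whole group: no accountants → C(13,6) = 1716; no consultants → C(10,6) = 210; no lawyers → C(11,6) = 462.
Add back selections omitting two groups (i.e. drawn from a single group): C(4,6) + C(7,6) + C(6,6) = 8.
By inclusion–exclusion: 12376 − 2388 + 8 = 9996.

9996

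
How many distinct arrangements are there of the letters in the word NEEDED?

NEEDED has 6 letters with D appearing twice and E appearing 3 times.
So there are 6! / (3!·2!) = 60 distinguishable arrangements.

60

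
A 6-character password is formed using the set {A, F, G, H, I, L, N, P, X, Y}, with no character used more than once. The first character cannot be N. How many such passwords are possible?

The first character has 10−1 = 9 choices (anything except N).
The remaining 5 characters are filled from the other 9 symbols without repetition: 9 × 8 × 7 × 6 × 5 = 15120.
Total: 9 × 15120 = 136080.

136080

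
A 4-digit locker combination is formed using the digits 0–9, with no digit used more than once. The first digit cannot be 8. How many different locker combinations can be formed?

The first digit has 10−1 = 9 choices (anything except 8).
The remaining 3 digits are filled from the other 9 symbols without repetition: 9 × 8 × 7 = 504.
Total: 9 × 504 = 4536.

4536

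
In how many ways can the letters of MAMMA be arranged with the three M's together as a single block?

Treat the 3 copies of M as a single block. The multiset to arrange is then {MMM, A, A}, 3 items in all.
That gives (3)!/(2!) = 3 arrangements.

3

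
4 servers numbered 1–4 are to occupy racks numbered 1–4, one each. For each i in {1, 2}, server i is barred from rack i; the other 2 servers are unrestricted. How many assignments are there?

14

Let Aᵢ (for i ∈ {1, 2}) be the placements that put server i in its forbidden rack. Any j of these fix j positions, leaving (4−j)! ways to fill the rest, and there are C(2,j) ways to pick which j.
By inclusion–exclusion, the number of valid placements is Σ_{j=0}^{2} (−1)^j C(2,j)·(4−j)!.
Computing: 24 − 12 + 2 = 14.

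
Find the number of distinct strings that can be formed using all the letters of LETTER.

LETTER has 6 letters with E appearing twice and T appearing twice.
The number of distinct arrangements is 6!/(2!·2!) = 720/4 = 180.

180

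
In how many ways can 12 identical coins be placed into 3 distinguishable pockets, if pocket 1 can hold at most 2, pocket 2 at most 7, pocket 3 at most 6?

By stars and bars, unrestricted non-negative solutions to x_1+…+x_3 = 12 number C(12+2,2) = 91.
Subtract solutions that violate a single cap (substitute x_i' = x_i − (cap_i+1)): x_1 ≥ 3 gives C(11,2) = 55; x_2 ≥ 8 gives C(6,2) = 15; x_3 ≥ 7 gives C(7,2) = 21. Together 91.
Add back pairs where two caps are both exceeded: 3 + 6 + 0 = 9.
By inclusion–exclusion the count is 91 − 91 + 9 = 9.

9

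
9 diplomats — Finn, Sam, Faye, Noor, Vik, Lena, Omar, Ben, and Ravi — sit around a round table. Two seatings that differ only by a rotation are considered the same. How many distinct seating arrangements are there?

Around a circle, 9 distinct people have 9!/9 = (8)! = 40320 rotationally distinct seatings.

40320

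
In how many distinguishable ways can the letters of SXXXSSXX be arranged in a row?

Letter multiplicities in SXXXSSXX: S×3, X×5.
The number of distinct arrangements is 8!/(5!·3!) = 40320/720 = 56.

56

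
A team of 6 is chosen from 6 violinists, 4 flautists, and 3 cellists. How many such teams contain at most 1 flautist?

588

Split by how many flautists are chosen (0 through 1).
Sum: C(4,0)·C(9,6) + C(4,1)·C(9,5) = 84 + 504 = 588.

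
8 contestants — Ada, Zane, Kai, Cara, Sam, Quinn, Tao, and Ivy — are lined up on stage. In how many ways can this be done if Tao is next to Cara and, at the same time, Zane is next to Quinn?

2880

Treat {Tao,Cara} as one block (2 orders) and {Zane,Quinn} as another (2 orders).
That leaves 6 units to arrange: 2 × 2 × 6! = 4 × 720 = 2880.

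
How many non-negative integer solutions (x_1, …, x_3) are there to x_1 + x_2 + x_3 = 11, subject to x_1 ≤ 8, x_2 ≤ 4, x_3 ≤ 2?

Without the upper bounds there are C(13,2) = 78 ways to split 11 among 3 variables.
Subtract solutions that violate a single cap (substitute x_i' = x_i − (cap_i+1)): x_1 ≥ 9 gives C(4,2) = 6; x_2 ≥ 5 gives C(8,2) = 28; x_3 ≥ 3 gives C(10,2) = 45. Together 79.
Add back pairs where two caps are both exceeded: 0 + 0 + 10 = 10.
By inclusion–exclusion the count is 78 − 79 + 10 = 9.

9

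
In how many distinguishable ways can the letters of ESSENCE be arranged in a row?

420

ESSENCE has 7 letters with E appearing 3 times and S appearing twice.
Dividing 7! = 5040 by 3!·2! = 12 for the repeated letters gives 420.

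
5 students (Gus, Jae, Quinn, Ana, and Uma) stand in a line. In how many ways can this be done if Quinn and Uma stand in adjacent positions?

48

Glue Quinn and Uma into one block (2 internal orders), leaving 4 units to arrange in a row.
That gives 2 × 4! = 2 × 24 = 48.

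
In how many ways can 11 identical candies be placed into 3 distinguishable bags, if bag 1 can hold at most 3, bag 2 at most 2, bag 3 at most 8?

6

By stars and bars, unrestricted non-negative solutions to x_1+…+x_3 = 11 number C(11+2,2) = 78.
Subtract solutions that violate a single cap (substitute x_i' = x_i − (cap_i+1)): x_1 ≥ 4 gives C(9,2) = 36; x_2 ≥ 3 gives C(10,2) = 45; x_3 ≥ 9 gives C(4,2) = 6. Together 87.
Add back pairs where two caps are both exceeded: 15 + 0 + 0 = 15.
By inclusion–exclusion the count is 78 − 87 + 15 = 6.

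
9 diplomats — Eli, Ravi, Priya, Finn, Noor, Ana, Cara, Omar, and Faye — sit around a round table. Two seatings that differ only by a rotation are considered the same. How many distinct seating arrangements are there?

40320

Around a circle, 9 distinct people have 9!/9 = (8)! = 40320 rotationally distinct seatings.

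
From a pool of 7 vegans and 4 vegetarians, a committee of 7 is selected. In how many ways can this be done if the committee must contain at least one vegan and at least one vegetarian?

329

Total 7-person selections from all 11: C(11,7) = 330.
Subtract selections that omit an entire group: no vegans → C(4,7) = 0; no vegetarians → C(7,7) = 1.
Both groups omitted at once is impossible, so 330 − 1 = 329.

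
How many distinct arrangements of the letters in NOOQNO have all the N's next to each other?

Treat the 2 copies of N as a single block. The multiset to arrange is then {NN, O, O, O, Q}, 5 items in all.
That gives (5)!/(3!) = 20 arrangements.

20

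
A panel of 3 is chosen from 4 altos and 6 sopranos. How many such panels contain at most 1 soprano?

Split by how many sopranos are chosen (0 through 1).
Sum: C(6,0)·C(4,3) + C(6,1)·C(4,2) = 4 + 36 = 40.

40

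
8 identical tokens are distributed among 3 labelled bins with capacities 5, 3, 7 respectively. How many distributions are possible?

Ignoring the caps, the number of non-negative solutions to x_1+…+x_3 = 8 is C(10,2) = 45.
Subtract solutions that violate a single cap (substitute x_i' = x_i − (cap_i+1)): x_1 ≥ 6 gives C(4,2) = 6; x_2 ≥ 4 gives C(6,2) = 15; x_3 ≥ 8 gives C(2,2) = 1. Together 22.
No two caps can be exceeded simultaneously, so the pair terms are all 0.
By inclusion–exclusion the count is 45 − 22 + 0 = 23.

23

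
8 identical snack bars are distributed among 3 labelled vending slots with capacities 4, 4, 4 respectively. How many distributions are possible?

15

By stars and bars, unrestricted non-negative solutions to x_1+…+x_3 = 8 number C(8+2,2) = 45.
Subtract solutions that violate a single cap (substitute x_i' = x_i − (cap_i+1)): x_1 ≥ 5 gives C(5,2) = 10; x_2 ≥ 5 gives C(5,2) = 10; x_3 ≥ 5 gives C(5,2) = 10. Together 30.
No two caps can be exceeded simultaneously, so the pair terms are all 0.
By inclusion–exclusion the count is 45 − 30 + 0 = 15.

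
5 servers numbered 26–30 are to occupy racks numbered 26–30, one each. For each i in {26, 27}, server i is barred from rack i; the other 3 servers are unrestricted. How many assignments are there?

78

Let Aᵢ (for i ∈ {26, 27}) be the placements that put server i in its forbidden rack. Any j of these fix j positions, leaving (5−j)! ways to fill the rest, and there are C(2,j) ways to pick which j.
By inclusion–exclusion, the number of valid placements is Σ_{j=0}^{2} (−1)^j C(2,j)·(5−j)!.
Computing: 120 − 48 + 6 = 78.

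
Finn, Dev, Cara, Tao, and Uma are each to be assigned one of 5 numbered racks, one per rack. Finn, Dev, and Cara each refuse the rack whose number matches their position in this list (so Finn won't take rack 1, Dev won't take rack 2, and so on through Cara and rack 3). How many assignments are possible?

Let Aᵢ (for i ∈ {1, 2, 3}) be the placements that put person i in their forbidden rack. Any j of these fix j positions, leaving (5−j)! ways to fill the rest, and there are C(3,j) ways to pick which j.
By inclusion–exclusion, the number of valid placements is Σ_{j=0}^{3} (−1)^j C(3,j)·(5−j)!.
Computing: 120 − 72 + 18 − 2 = 64.

64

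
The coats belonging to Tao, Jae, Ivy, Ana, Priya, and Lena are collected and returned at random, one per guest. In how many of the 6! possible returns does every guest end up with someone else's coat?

265

Count assignments avoiding every fixed point. For any j of the 6 guests fixed to their own coat, the other 6−j can be arranged in (6−j)! ways.
By inclusion–exclusion this is Σ_{j=0}^{6} (−1)^j C(6,j)·(6−j)!.
Computing: 720 − 720 + 360 − 120 + 30 − 6 + 1 = 265.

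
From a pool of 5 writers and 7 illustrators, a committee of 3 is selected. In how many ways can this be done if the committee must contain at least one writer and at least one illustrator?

175

With no constraint there are C(12,3) = 220 possible selections.
Subtract selections that omit an entire group: no writers → C(7,3) = 35; no illustrators → C(5,3) = 10.
Both groups omitted at once is impossible, so 220 − 45 = 175.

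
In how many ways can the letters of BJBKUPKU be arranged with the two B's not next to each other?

3780

Total arrangements of BJBKUPKU: 8!/(2!·2!·2!) = 5040.
Arrangements with the B's together: treat BB as one letter, giving (7)!/(2!·2!) = 1260.
Subtracting, 5040 − 1260 = 3780 arrangements keep the B's apart.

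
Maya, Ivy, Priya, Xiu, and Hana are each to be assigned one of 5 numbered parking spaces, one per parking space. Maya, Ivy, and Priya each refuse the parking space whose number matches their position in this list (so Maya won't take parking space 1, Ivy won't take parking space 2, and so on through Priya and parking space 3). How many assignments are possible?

64

Let Aᵢ (for i ∈ {1, 2, 3}) be the placements that put person i in their forbidden parking space. Any j of these fix j positions, leaving (5−j)! ways to fill the rest, and there are C(3,j) ways to pick which j.
By inclusion–exclusion, the number of valid placements is Σ_{j=0}^{3} (−1)^j C(3,j)·(5−j)!.
Computing: 120 − 72 + 18 − 2 = 64.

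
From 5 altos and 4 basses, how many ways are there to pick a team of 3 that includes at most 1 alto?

Split by how many altos are chosen (0 through 1).
Sum: C(5,0)·C(4,3) + C(5,1)·C(4,2) = 4 + 30 = 34.

34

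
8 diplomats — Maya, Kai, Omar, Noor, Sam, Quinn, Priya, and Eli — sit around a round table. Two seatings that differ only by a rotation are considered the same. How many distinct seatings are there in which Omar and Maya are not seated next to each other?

Without the restriction there are (7)! = 5040 seatings.
Those with Omar next to Maya: fuse the pair into one unit and seat 7 units around a circle — 2·(6)! = 1440.
Subtracting, 5040 − 1440 = 3600.

3600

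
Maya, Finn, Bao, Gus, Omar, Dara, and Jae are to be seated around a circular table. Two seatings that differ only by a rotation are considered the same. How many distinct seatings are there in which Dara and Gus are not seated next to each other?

All circular seatings of 7 people number (6)! = 720.
Those with Dara next to Gus: fuse the pair into one unit and seat 6 units around a circle — 2·(5)! = 240.
Subtracting, 720 − 240 = 480.

480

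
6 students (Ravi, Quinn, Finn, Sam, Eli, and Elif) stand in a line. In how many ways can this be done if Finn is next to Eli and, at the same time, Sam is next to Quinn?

96

Treat {Finn,Eli} as one block (2 orders) and {Sam,Quinn} as another (2 orders).
That leaves 4 units to arrange: 2 × 2 × 4! = 4 × 24 = 96.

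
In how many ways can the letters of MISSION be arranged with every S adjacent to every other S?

Treat the 2 copies of S as a single block. The multiset to arrange is then {SS, I, I, M, N, O}, 6 items in all.
That gives (6)!/(2!) = 360 arrangements.

360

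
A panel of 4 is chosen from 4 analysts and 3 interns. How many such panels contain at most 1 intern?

13

Split by how many interns are chosen (0 through 1).
Sum: C(3,0)·C(4,4) + C(3,1)·C(4,3) = 1 + 12 = 13.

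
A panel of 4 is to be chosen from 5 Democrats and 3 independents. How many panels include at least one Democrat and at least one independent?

With no constraint there are C(8,4) = 70 possible selections.
Selections missing a whole group: no Democrats → C(3,4) = 0; no independents → C(5,4) = 5.
Both groups omitted at once is impossible, so 70 − 5 = 65.

65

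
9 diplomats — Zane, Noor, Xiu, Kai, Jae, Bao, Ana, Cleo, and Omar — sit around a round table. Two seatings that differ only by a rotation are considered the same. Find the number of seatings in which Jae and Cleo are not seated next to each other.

30240

All circular seatings of 9 people number (8)! = 40320.
Seatings with Jae beside Cleo: treat them as a block with 2 internal orders, giving 2 × (7)! = 10080.
Subtracting, 40320 − 10080 = 30240.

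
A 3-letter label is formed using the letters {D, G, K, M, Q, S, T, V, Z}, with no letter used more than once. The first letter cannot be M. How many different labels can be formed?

448

The first letter has 9−1 = 8 choices (anything except M).
The remaining 2 letters are filled from the other 8 symbols without repetition: 8 × 7 = 56.
Total: 8 × 56 = 448.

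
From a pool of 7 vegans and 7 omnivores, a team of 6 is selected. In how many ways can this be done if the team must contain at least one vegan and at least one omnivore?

2989

With no constraint there are C(14,6) = 3003 possible selections.
Subtract selections that omit an entire group: no vegans → C(7,6) = 7; no omnivores → C(7,6) = 7.
Both groups omitted at once is impossible, so 3003 − 14 = 2989.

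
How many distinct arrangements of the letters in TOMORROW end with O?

1260

Fix O in the last position and arrange the remaining 7 letters.
Those 7 letters have O appearing twice and R appearing twice, giving (7)!/(2!·2!) = 1260.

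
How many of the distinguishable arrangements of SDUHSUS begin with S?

With the first slot taken by S, it remains to arrange the other 6 letters (DUHSUS).
Those 6 letters have S appearing twice and U appearing twice, giving (6)!/(2!·2!) = 180.

180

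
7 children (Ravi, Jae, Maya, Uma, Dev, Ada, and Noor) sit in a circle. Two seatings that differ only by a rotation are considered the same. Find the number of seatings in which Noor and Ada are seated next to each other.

240

Treat {Noor, Ada} as one unit (2 internal orders) and seat the resulting 6 units around the table: (5)! circular arrangements.
So 2 × (5)! = 2 × 120 = 240.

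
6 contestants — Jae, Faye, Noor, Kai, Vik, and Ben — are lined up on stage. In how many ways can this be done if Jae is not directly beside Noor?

480

Of the 6! = 720 arrangements, those with Jae and Noor adjacent number 2 × 5! = 240 (treat the pair as a block with 2 internal orders).
So 720 − 240 = 480 arrangements keep them apart.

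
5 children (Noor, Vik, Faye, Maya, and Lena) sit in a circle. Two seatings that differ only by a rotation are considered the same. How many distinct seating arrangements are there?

24

Seat Noor anywhere (absorbing the rotational symmetry), then permute the other 4: (4)! = 24.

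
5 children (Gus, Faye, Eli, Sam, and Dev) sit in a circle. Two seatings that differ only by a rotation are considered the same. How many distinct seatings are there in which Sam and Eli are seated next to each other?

12

Treat {Sam, Eli} as one unit (2 internal orders) and seat the resulting 4 units around the table: (3)! circular arrangements.
So 2 × (3)! = 2 × 6 = 12.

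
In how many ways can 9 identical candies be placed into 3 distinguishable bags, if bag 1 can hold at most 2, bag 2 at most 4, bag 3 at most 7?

Ignoring the caps, the number of non-negative solutions to x_1+…+x_3 = 9 is C(11,2) = 55.
Subtract solutions that violate a single cap (substitute x_i' = x_i − (cap_i+1)): x_1 ≥ 3 gives C(8,2) = 28; x_2 ≥ 5 gives C(6,2) = 15; x_3 ≥ 8 gives C(3,2) = 3. Together 46.
Add back pairs where two caps are both exceeded: 3 + 0 + 0 = 3.
By inclusion–exclusion the count is 55 − 46 + 3 = 12.

12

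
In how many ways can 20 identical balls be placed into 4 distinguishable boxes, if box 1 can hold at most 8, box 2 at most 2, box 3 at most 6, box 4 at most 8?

31

Ignoring the caps, the number of non-negative solutions to x_1+…+x_4 = 20 is C(23,3) = 1771.
Subtract solutions that violate a single cap (substitute x_i' = x_i − (cap_i+1)): x_1 ≥ 9 gives C(14,3) = 364; x_2 ≥ 3 gives C(20,3) = 1140; x_3 ≥ 7 gives C(16,3) = 560; x_4 ≥ 9 gives C(14,3) = 364. Together 2428.
Add back pairs where two caps are both exceeded: 165 + 35 + 10 + 286 + 165 + 35 = 696.
Subtract triples: 4 + 0 + 0 + 4 = 8.
By inclusion–exclusion the count is 1771 − 2428 + 696 − 8 = 31.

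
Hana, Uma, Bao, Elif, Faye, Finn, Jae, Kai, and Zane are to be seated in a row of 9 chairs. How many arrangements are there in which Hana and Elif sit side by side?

Glue Hana and Elif into one block (2 internal orders), leaving 8 units to arrange in a row.
So the count is 2·(8)! = 80640.

80640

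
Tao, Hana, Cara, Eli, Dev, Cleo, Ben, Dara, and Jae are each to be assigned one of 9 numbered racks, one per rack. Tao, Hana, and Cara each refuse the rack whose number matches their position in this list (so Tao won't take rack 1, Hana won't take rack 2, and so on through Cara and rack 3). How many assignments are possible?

256320

Let Aᵢ (for i ∈ {1, 2, 3}) be the placements that put person i in their forbidden rack. Any j of these fix j positions, leaving (9−j)! ways to fill the rest, and there are C(3,j) ways to pick which j.
By inclusion–exclusion, the number of valid placements is Σ_{j=0}^{3} (−1)^j C(3,j)·(9−j)!.
Computing: 362880 − 120960 + 15120 − 720 = 256320.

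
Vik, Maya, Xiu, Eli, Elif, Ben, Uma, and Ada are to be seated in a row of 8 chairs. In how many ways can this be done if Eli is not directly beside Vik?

Of the 8! = 40320 arrangements, those with Eli and Vik adjacent number 2 × 7! = 10080 (treat the pair as a block with 2 internal orders).
So 40320 − 10080 = 30240 arrangements keep them apart.

30240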